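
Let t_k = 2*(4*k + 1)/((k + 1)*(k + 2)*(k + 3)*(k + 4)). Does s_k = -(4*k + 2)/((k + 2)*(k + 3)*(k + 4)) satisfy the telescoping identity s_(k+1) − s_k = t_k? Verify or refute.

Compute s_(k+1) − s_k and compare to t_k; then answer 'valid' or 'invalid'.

s_(k+1) = 2*(-2*k - 3)/((k + 3)*(k + 4)*(k + 5))
s_(k+1) − s_k = 2*(4*k - 1)/(k**4 + 14*k**3 + 71*k**2 + 154*k + 120)
(s_(k+1) − s_k) − t_k = 12*(-3*k - 1)/(k**5 + 15*k**4 + 85*k**3 + 225*k**2 + 274*k + 120)

Invalid: residual 12*(-3*k - 1)/(k**5 + 15*k**4 + 85*k**3 + 225*k**2 + 274*k + 120) ≠ 0.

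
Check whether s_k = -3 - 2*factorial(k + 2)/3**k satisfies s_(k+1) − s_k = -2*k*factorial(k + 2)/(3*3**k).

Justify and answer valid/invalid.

Valid — Δs_k = t_k.

s_(k+1) = -2*3**(-k - 1)*factorial(k + 3) - 3
s_(k+1) − s_k = -2*k*factorial(k + 2)/(3*3**k)
(s_(k+1) − s_k) − t_k = 0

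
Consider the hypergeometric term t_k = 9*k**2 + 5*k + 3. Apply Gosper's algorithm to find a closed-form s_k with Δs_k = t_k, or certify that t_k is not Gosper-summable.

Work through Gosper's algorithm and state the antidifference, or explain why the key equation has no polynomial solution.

The ratio is (9*k**2 + 23*k + 17)/(9*k**2 + 5*k + 3).
Normal form (A,B,C) = (1, 1, k**2 + 5*k/9 + 1/3).
Set up (1)·f(k+1) − (1)·f(k) − (k**2 + 5*k/9 + 1/3) = 0.
deg f ≤ 3 (via 0,0,2).
Solving with deg f ≤ 3: f(k) = k*(3*k**2 - 2*k + 2)/9.
Then R = B(k−1)f/C = k*(3*k**2 - 2*k + 2)/(9*k**2 + 5*k + 3), so s_k = R(k)·t_k = k*(3*k**2 - 2*k + 2).
Verify: 9*k**2 + 5*k + 3 matches t_k.

s_k = k*(3*k**2 - 2*k + 2)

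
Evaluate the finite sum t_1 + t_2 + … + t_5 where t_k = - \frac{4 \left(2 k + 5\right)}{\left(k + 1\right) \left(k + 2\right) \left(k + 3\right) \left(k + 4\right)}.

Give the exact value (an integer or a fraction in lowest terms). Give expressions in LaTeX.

Σ = -55/126

r(k) = (k + 1)*(2*k + 7)/((k + 5)*(2*k + 5)) after simplifying.
A = k + 1, B = k + 5, C = k + 5/2.
Solve (k + 1)·f(k+1) − (k + 4)·f(k) = k + 5/2.
Degrees (1,1,1) ⇒ d ≤ 3.
Solve for f: f(k) = k*(k + 2)*(k + 4)/6 (degree 3 ≤ 3).
R(k) = B(k−1)·f(k)/C(k) = k*(k + 2)*(k + 4)**2/(3*(2*k + 5)); s_k = R·t_k = 4*k*(-k - 4)/(3*(k**2 + 4*k + 3)).
Verify: 4*(-2*k - 5)/(k**4 + 10*k**3 + 35*k**2 + 50*k + 24) matches t_k.
Sum = s_(6) − s_(1); s_(6) = -80/63, s_(1) = -5/6 ⇒ -55/126.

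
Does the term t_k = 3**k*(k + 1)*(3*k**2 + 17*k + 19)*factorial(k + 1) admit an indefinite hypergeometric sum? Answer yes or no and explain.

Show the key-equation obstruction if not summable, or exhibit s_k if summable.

Step 1: r(k) = (k + 2)**2*(51*k + 9*(k + 1)**2 + 108)/((k + 1)*(3*k**2 + 17*k + 19)).
Gosper form: A/B · C(k+1)/C(k) with A=3*k + 6, B=1, C=k**3 + 20*k**2/3 + 12*k + 19/3.
Set up (3*k + 6)·f(k+1) − (1)·f(k) − (k**3 + 20*k**2/3 + 12*k + 19/3) = 0.
deg f ≤ 2 (via 1,0,3).
Solving with deg f ≤ 2: f(k) = (k**2 + 3*k - 1)/3.
Get s_k = R·t_k = 3**k*(k**2 + 3*k - 1)*factorial(k + 1) with R(k) = B(k−1)f(k)/C(k) = (k**2 + 3*k - 1)/((k + 1)*(3*k**2 + 17*k + 19)).
s_(k+1) − s_k = 3**k*(k + 1)*(3*k**2 + 17*k + 19)*factorial(k + 1) = t_k.

Yes. s_k = 3**k*(k**2 + 3*k - 1)*factorial(k + 1).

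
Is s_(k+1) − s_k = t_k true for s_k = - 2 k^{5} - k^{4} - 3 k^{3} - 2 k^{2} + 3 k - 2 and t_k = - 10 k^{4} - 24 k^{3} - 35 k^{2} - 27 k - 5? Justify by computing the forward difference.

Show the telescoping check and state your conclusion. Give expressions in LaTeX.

Valid — Δs_k = t_k.

s_(k+1) = -2*k**5 - 11*k**4 - 27*k**3 - 37*k**2 - 24*k - 7
s_(k+1) − s_k = -10*k**4 - 24*k**3 - 35*k**2 - 27*k - 5
(s_(k+1) − s_k) − t_k = 0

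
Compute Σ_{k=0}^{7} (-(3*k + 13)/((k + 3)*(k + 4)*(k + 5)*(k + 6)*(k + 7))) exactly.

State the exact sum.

Σ = -478/45045

The ratio is (k + 3)*(3*k + 16)/((k + 8)*(3*k + 13)).
Take A(k)=k + 3, B(k)=k + 8, C(k)=k + 13/3.
f must satisfy (k + 3)·f(k+1) − (k + 7)·f(k) = k + 13/3.
deg f ≤ 4 (via 1,1,1).
Coefficient equations give f(k) = k*(k + 4)*(k**2 + 14*k + 63)/270.
Then R = B(k−1)f/C = k*(k + 4)*(k + 7)*(k**2 + 14*k + 63)/(90*(3*k + 13)), so s_k = R(k)·t_k = k*(-k**2 - 14*k - 63)/(90*(k**3 + 14*k**2 + 63*k + 90)).
s_(k+1) − s_k = (-3*k - 13)/(k**5 + 25*k**4 + 245*k**3 + 1175*k**2 + 2754*k + 2520) = t_k.
Telescoping: Σ = s_(8) − s_(0) = -478/45045 − (0) = -478/45045.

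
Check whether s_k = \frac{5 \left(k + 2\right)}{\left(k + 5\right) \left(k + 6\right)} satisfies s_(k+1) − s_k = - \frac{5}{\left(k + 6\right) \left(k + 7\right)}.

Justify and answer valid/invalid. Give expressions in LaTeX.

Invalid: residual \frac{30}{k^{3} + 18 k^{2} + 107 k + 210} ≠ 0.

s_(k+1) = 5*(k + 3)/((k + 6)*(k + 7))
s_(k+1) − s_k = 5*(1 - k)/(k**3 + 18*k**2 + 107*k + 210)
(s_(k+1) − s_k) − t_k = 30/(k**3 + 18*k**2 + 107*k + 210)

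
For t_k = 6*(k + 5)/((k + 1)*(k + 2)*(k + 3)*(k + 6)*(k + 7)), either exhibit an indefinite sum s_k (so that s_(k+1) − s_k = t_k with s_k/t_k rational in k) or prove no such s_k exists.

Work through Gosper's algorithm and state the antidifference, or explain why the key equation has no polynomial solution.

s_k = k*(k**2 + 9*k + 20)/(6*(k**3 + 9*k**2 + 20*k + 12))

Step 1: r(k) = (k + 1)*(k + 6)**2/((k + 4)*(k + 5)*(k + 8)).
Gosper form: A/B · C(k+1)/C(k) with A=k + 1, B=k + 8, C=k**3 + 14*k**2 + 65*k + 100.
Key eq: (k + 1)·f(k+1) = (k + 7)·f(k) + (k**3 + 14*k**2 + 65*k + 100).
From deg A=1, deg B=1, deg C=3: d=6.
Solving with deg f ≤ 6: f(k) = k*(k + 3)*(k + 4)**2*(k + 5)**2/36.
Certificate R = B(k−1)f/C = k*(k + 3)*(k + 4)*(k + 7)/36 gives s_k = k*(k**2 + 9*k + 20)/(6*(k**3 + 9*k**2 + 20*k + 12)).
s_(k+1) − s_k = 6*(k + 5)/(k**5 + 19*k**4 + 131*k**3 + 401*k**2 + 540*k + 252) = t_k.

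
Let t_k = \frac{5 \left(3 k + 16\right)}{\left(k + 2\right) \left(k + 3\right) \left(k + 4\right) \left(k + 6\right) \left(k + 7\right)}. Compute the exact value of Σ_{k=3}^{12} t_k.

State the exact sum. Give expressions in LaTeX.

r(k) = (k + 2)*(k + 6)*(3*k + 19)/((k + 5)*(k + 8)*(3*k + 16)) after simplifying.
Factor: A=k + 2; B=k + 8; C=k**2 + 31*k/3 + 80/3.
Set up (k + 2)·f(k+1) − (k + 7)·f(k) − (k**2 + 31*k/3 + 80/3) = 0.
From deg A=1, deg B=1, deg C=2: d=5.
Match coefficients ⇒ f(k) = k*(k + 4)*(k + 5)*(k**2 + 11*k + 36)/108.
Get s_k = R·t_k = 5*k*(k**2 + 11*k + 36)/(36*(k**3 + 11*k**2 + 36*k + 36)) with R(k) = B(k−1)f(k)/C(k) = k*(k + 4)*(k + 7)*(k**2 + 11*k + 36)/(36*(3*k + 16)).
Δs = 5*(3*k + 16)/(k**5 + 22*k**4 + 185*k**3 + 740*k**2 + 1404*k + 1008), as required.
Σ_(k=3)^(12) t_k = s_(13) − s_(3) = 377/2736 − (13/108) = 143/8208.

Σ = 143/8208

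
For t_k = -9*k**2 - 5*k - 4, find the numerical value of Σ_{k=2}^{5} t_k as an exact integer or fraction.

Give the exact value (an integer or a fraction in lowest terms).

t_(k+1)/t_k = (9*k**2 + 23*k + 18)/(9*k**2 + 5*k + 4).
So A=1 and B=1, with C=k**2 + 5*k/9 + 4/9.
Solve (1)·f(k+1) − (1)·f(k) = k**2 + 5*k/9 + 4/9.
Degrees (0,0,2) ⇒ d ≤ 3.
Match coefficients ⇒ f(k) = k*(3*k**2 - 2*k + 3)/9.
Then R = B(k−1)f/C = k*(3*k**2 - 2*k + 3)/(9*k**2 + 5*k + 4), so s_k = R(k)·t_k = k*(-3*k**2 + 2*k - 3).
Check: Δs_k = -9*k**2 - 5*k - 4. ✓
Telescoping: Σ = s_(6) − s_(2) = -594 − (-22) = -572.

Σ = -572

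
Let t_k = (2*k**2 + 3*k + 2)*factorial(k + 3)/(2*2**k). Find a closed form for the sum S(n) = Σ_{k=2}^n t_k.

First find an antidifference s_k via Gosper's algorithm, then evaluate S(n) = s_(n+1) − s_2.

S(n) = -30 + n*factorial(n + 4)/2**n - factorial(n + 4)/(2*2**n)

The ratio is (k + 4)*(3*k + 2*(k + 1)**2 + 5)/(2*(2*k**2 + 3*k + 2)).
A = k/2 + 2, B = 1, C = k**2 + 3*k/2 + 1.
Solve (k/2 + 2)·f(k+1) − (1)·f(k) = k**2 + 3*k/2 + 1.
d = 1 from the (1,0,2) case.
Match coefficients ⇒ f(k) = 2*k - 3.
Then R = B(k−1)f/C = 2*(2*k - 3)/(2*k**2 + 3*k + 2), so s_k = R(k)·t_k = (2*k - 3)*factorial(k + 3)/2**k.
Check: Δs_k = (2*k**2 + 3*k + 2)*factorial(k + 3)/(2*2**k). ✓
Evaluate: s_(n+1) = 2**(-n - 1)*(2*n - 1)*factorial(n + 4); subtract s_(2) = 30 ⇒ S(n) = -30 + n*factorial(n + 4)/2**n - factorial(n + 4)/(2*2**n).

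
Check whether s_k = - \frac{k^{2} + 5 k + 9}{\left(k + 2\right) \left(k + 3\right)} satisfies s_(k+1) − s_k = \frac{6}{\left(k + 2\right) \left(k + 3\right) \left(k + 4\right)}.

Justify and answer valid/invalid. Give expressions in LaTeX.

s_(k+1) = (-5*k - (k + 1)**2 - 14)/((k + 3)*(k + 4))
s_(k+1) − s_k = 6/(k**3 + 9*k**2 + 26*k + 24)
(s_(k+1) − s_k) − t_k = 0

valid; difference matches t_k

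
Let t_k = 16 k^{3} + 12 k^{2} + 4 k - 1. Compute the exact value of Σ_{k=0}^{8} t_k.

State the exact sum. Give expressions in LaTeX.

Σ = 23319

r(k) = (16*k**3 + 60*k**2 + 76*k + 31)/(16*k**3 + 12*k**2 + 4*k - 1) after simplifying.
Normal form (A,B,C) = (1, 1, k**3 + 3*k**2/4 + k/4 - 1/16).
Need (1)·f(k+1) − (1)·f(k) = k**3 + 3*k**2/4 + k/4 - 1/16.
deg f ≤ 4 (via 0,0,3).
Solving with deg f ≤ 4: f(k) = k*(4*k**3 - 4*k**2 - 1)/16.
So s_k = (B(k−1)f/C)·t_k = (k*(4*k**3 - 4*k**2 - 1)/(16*k**3 + 12*k**2 + 4*k - 1))·t_k = 4*k**4 - 4*k**3 - k.
Check: Δs_k = 16*k**3 + 12*k**2 + 4*k - 1. ✓
Evaluate s at k=9 and k=0: 23319 and 0; difference 23319.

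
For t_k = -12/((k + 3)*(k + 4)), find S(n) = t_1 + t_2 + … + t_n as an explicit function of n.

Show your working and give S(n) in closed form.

S(n) = -3*n/(n + 4)

t_(k+1)/t_k = (k + 3)/(k + 5).
Take A(k)=k + 3, B(k)=k + 5, C(k)=1.
Key eq: (k + 3)·f(k+1) = (k + 4)·f(k) + (1).
Bound: deg f ≤ 1.
Solving with deg f ≤ 1: f(k) = k/3.
So s_k = (B(k−1)f/C)·t_k = (k*(k + 4)/3)·t_k = -4*k/(k + 3).
Verify: -12/(k**2 + 7*k + 12) matches t_k.
s_(n+1) = 4*(-n - 1)/(n + 4) and s_(1) = -1, so S(n) = -3*n/(n + 4).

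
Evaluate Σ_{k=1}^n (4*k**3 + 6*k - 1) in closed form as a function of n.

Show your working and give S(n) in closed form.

t_(k+1)/t_k = (6*k + 4*(k + 1)**3 + 5)/(4*k**3 + 6*k - 1).
Factor: A=1; B=1; C=k**3 + 3*k/2 - 1/4.
Key eq: (1)·f(k+1) = (1)·f(k) + (k**3 + 3*k/2 - 1/4).
deg f ≤ 4 (via 0,0,3).
Solve for f: f(k) = k*(k**3 - 2*k**2 + 4*k - 4)/4 (degree 4 ≤ 4).
R(k) = B(k−1)·f(k)/C(k) = k*(k**3 - 2*k**2 + 4*k - 4)/(4*k**3 + 6*k - 1); s_k = R·t_k = k*(k**3 - 2*k**2 + 4*k - 4).
Check: Δs_k = 4*k**3 + 6*k - 1. ✓
Σ_(k=1)^n t_k = s_(n+1) − s_(1) = (n**4 + 2*n**3 + 4*n**2 + 2*n - 1) − (-1), i.e. n*(n**3 + 2*n**2 + 4*n + 2).

S(n) = n*(n**3 + 2*n**2 + 4*n + 2)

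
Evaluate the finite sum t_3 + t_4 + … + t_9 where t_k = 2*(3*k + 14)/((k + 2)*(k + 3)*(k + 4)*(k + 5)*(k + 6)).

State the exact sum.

Step 1: r(k) = (k + 2)*(3*k + 17)/((k + 7)*(3*k + 14)).
Take A(k)=k + 2, B(k)=k + 7, C(k)=k + 14/3.
Solve (k + 2)·f(k+1) − (k + 6)·f(k) = k + 14/3.
From deg A=1, deg B=1, deg C=1: d=4.
Solve for f: f(k) = k*(k + 4)*(k**2 + 10*k + 31)/90 (degree 4 ≤ 4).
R(k) = B(k−1)·f(k)/C(k) = k*(k + 4)*(k + 6)*(k**2 + 10*k + 31)/(30*(3*k + 14)); s_k = R·t_k = k*(k**2 + 10*k + 31)/(15*(k**3 + 10*k**2 + 31*k + 30)).
Verify: 2*(3*k + 14)/(k**5 + 20*k**4 + 155*k**3 + 580*k**2 + 1044*k + 720) matches t_k.
Telescoping: Σ = s_(10) − s_(3) = 77/1170 − (7/120) = 7/936.

Σ = 7/936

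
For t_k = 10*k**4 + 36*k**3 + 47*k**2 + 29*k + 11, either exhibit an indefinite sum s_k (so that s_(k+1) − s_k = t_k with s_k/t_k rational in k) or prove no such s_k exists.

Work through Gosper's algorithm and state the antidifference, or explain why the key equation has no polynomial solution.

Step 1: r(k) = (10*k**4 + 76*k**3 + 215*k**2 + 271*k + 133)/(10*k**4 + 36*k**3 + 47*k**2 + 29*k + 11).
Normal form (A,B,C) = (1, 1, k**4 + 18*k**3/5 + 47*k**2/10 + 29*k/10 + 11/10).
Key eq: (1)·f(k+1) = (1)·f(k) + (k**4 + 18*k**3/5 + 47*k**2/10 + 29*k/10 + 11/10).
d = 5 from the (0,0,4) case.
A polynomial solution: f(k) = k*(2*k**4 + 4*k**3 + k**2 + 4)/10.
So s_k = (B(k−1)f/C)·t_k = (k*(2*k**4 + 4*k**3 + k**2 + 4)/(10*k**4 + 36*k**3 + 47*k**2 + 29*k + 11))·t_k = k*(2*k**4 + 4*k**3 + k**2 + 4).
s_(k+1) − s_k = 10*k**4 + 36*k**3 + 47*k**2 + 29*k + 11 = t_k.

s_k = k*(2*k**4 + 4*k**3 + k**2 + 4)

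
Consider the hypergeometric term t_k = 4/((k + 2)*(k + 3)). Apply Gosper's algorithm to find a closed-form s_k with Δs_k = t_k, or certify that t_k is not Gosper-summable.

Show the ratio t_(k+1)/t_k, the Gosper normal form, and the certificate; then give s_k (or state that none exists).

t_(k+1)/t_k = (k + 2)/(k + 4).
Take A(k)=k + 2, B(k)=k + 4, C(k)=1.
Set up (k + 2)·f(k+1) − (k + 3)·f(k) − (1) = 0.
deg f ≤ 1 (via 1,1,0).
Solve for f: f(k) = k/2 (degree 1 ≤ 1).
Then R = B(k−1)f/C = k*(k + 3)/2, so s_k = R(k)·t_k = 2*k/(k + 2).
Δs = 4/(k**2 + 5*k + 6), as required.

s_k = 2*k/(k + 2)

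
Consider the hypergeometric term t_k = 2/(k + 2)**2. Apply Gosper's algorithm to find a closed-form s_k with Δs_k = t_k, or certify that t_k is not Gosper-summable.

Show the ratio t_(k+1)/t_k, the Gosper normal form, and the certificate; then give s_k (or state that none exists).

none (Gosper's algorithm certifies no s_k)

r(k) = (k + 2)**2/(k + 3)**2 after simplifying.
Gosper form: A/B · C(k+1)/C(k) with A=k**2 + 4*k + 4, B=k**2 + 6*k + 9, C=1.
f must satisfy (k**2 + 4*k + 4)·f(k+1) − (k**2 + 4*k + 4)·f(k) = 1.
deg f ≤ 0 (via 2,2,0).
Generic f = c0 gives residual -1; -1 = 0 cannot hold, so t_k is not Gosper-summable.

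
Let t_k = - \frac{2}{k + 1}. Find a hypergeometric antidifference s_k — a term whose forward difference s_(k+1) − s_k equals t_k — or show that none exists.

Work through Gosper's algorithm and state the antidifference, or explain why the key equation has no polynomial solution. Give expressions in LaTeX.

none (Gosper's algorithm certifies no s_k)

Compute t_(k+1)/t_k: get (k + 1)/(k + 2).
Normal form (A,B,C) = (k + 1, k + 2, 1).
f must satisfy (k + 1)·f(k+1) − (k + 1)·f(k) = 1.
Bound: deg f ≤ 0.
Write f(k) = c0. Then LHS − RHS = -1, requiring -1 = 0: contradictory. No certificate.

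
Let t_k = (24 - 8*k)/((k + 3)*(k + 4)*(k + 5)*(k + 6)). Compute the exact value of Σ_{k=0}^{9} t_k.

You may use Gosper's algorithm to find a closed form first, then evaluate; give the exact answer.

Σ = 109/1365

Ratio r(k) = (k - 2)*(k + 3)/((k - 3)*(k + 7)).
Normal form (A,B,C) = (k + 3, k + 7, k - 3).
Key eq: (k + 3)·f(k+1) = (k + 6)·f(k) + (k - 3).
deg f ≤ 3 (via 1,1,1).
Solve for f: f(k) = -k*(k**2 + 12*k + 107)/120 (degree 3 ≤ 3).
Get s_k = R·t_k = k*(k**2 + 12*k + 107)/(15*(k + 3)*(k + 4)*(k + 5)) with R(k) = B(k−1)f(k)/C(k) = -k*(k + 6)*(k**2 + 12*k + 107)/(120*(k - 3)).
Verify: 8*(3 - k)/(k**4 + 18*k**3 + 119*k**2 + 342*k + 360) matches t_k.
Evaluate s at k=10 and k=0: 109/1365 and 0; difference 109/1365.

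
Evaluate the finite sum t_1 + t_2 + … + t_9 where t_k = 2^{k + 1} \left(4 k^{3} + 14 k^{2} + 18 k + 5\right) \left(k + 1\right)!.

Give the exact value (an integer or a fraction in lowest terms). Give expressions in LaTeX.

The ratio is 2*(4*k**4 + 34*k**3 + 110*k**2 + 157*k + 82)/(4*k**3 + 14*k**2 + 18*k + 5).
So A=2*k + 4 and B=1, with C=k**3 + 7*k**2/2 + 9*k/2 + 5/4.
Set up (2*k + 4)·f(k+1) − (1)·f(k) − (k**3 + 7*k**2/2 + 9*k/2 + 5/4) = 0.
deg f ≤ 2 (via 1,0,3).
A polynomial solution: f(k) = (2*k**2 - 1)/4.
Certificate R = B(k−1)f/C = (2*k**2 - 1)/(4*k**3 + 14*k**2 + 18*k + 5) gives s_k = 2**(k + 1)*(2*k**2 - 1)*factorial(k + 1).
Check: Δs_k = 2**(k + 1)*(4*k**3 + 14*k**2 + 18*k + 5)*factorial(k + 1). ✓
Σ_(k=1)^(9) t_k = s_(10) − s_(1) = 16268171673600 − (8) = 16268171673592.

Σ = 16268171673592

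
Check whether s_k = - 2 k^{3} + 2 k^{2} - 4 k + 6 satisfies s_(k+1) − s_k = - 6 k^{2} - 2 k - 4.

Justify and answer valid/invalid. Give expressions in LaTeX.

Valid — Δs_k = t_k.

s_(k+1) = -2*k**3 - 4*k**2 - 6*k + 2
s_(k+1) − s_k = -6*k**2 - 2*k - 4
(s_(k+1) − s_k) − t_k = 0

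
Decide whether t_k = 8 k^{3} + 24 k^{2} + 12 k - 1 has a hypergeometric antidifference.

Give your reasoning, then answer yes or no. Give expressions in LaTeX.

Ratio r(k) = (8*k**3 + 48*k**2 + 84*k + 43)/(8*k**3 + 24*k**2 + 12*k - 1).
Gosper form: A/B · C(k+1)/C(k) with A=1, B=1, C=k**3 + 3*k**2 + 3*k/2 - 1/8.
f must satisfy (1)·f(k+1) − (1)·f(k) = k**3 + 3*k**2 + 3*k/2 - 1/8.
deg f ≤ 4 (via 0,0,3).
Match coefficients ⇒ f(k) = k*(2*k**3 + 4*k**2 - 4*k - 3)/8.
R(k) = B(k−1)·f(k)/C(k) = k*(2*k**3 + 4*k**2 - 4*k - 3)/(8*k**3 + 24*k**2 + 12*k - 1); s_k = R·t_k = k*(2*k**3 + 4*k**2 - 4*k - 3).
Check: Δs_k = 8*k**3 + 24*k**2 + 12*k - 1. ✓

Yes. s_k = k \left(2 k^{3} + 4 k^{2} - 4 k - 3\right).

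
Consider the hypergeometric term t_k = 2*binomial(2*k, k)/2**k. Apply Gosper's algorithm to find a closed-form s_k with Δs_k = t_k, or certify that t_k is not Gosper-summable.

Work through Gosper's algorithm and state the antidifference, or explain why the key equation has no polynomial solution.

not Gosper-summable; s_k does not exist

Step 1: r(k) = (2*k + 1)/(k + 1).
A = 2*k + 1, B = k + 1, C = 1.
Need (2*k + 1)·f(k+1) − (k)·f(k) = 1.
From deg A=1, deg B=1, deg C=0: d=-1.
d = -1 < 0 ⇒ no nonzero polynomial f; not summable.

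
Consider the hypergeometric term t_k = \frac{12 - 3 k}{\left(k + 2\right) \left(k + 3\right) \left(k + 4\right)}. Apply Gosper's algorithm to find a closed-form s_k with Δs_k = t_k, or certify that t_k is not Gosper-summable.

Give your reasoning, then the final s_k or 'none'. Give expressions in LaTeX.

Step 1: r(k) = (k - 3)*(k + 2)/((k - 4)*(k + 5)).
Factor: A=k + 2; B=k + 5; C=k - 4.
Key eq: (k + 2)·f(k+1) = (k + 4)·f(k) + (k - 4).
d = 2 from the (1,1,1) case.
Solve for f: f(k) = -k*(k + 11)/6 (degree 2 ≤ 2).
Then R = B(k−1)f/C = -k*(k + 4)*(k + 11)/(6*(k - 4)), so s_k = R(k)·t_k = k*(k + 11)/(2*(k + 2)*(k + 3)).
Check: Δs_k = 3*(4 - k)/(k**3 + 9*k**2 + 26*k + 24). ✓

s_k = \frac{k \left(k + 11\right)}{2 \left(k + 2\right) \left(k + 3\right)}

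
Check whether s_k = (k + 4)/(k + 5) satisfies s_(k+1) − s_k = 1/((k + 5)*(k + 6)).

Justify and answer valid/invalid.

s_(k+1) = (k + 5)/(k + 6)
s_(k+1) − s_k = 1/(k**2 + 11*k + 30)
(s_(k+1) − s_k) − t_k = 0

Valid: the claim telescopes to t_k.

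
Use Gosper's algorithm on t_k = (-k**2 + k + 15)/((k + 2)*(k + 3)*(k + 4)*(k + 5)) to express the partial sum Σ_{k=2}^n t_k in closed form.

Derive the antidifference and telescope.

S(n) = (-n**2 + 16*n - 15)/(24*(n**2 + 8*n + 15))

Ratio r(k) = (k + 2)*(k - (k + 1)**2 + 16)/((k + 6)*(-k**2 + k + 15)).
Gosper form: A/B · C(k+1)/C(k) with A=k + 2, B=k + 6, C=k**2 - k - 15.
Set up (k + 2)·f(k+1) − (k + 5)·f(k) − (k**2 - k - 15) = 0.
deg f ≤ 3 (via 1,1,2).
Solve for f: f(k) = -k*(k + 3)*(k + 14)/8 (degree 3 ≤ 3).
Get s_k = R·t_k = k*(k + 14)/(8*(k**2 + 6*k + 8)) with R(k) = B(k−1)f(k)/C(k) = -k*(k + 3)*(k + 5)*(k + 14)/(8*(k**2 - k - 15)).
Verify: (-k**2 + k + 15)/(k**4 + 14*k**3 + 71*k**2 + 154*k + 120) matches t_k.
Σ_(k=2)^n t_k = s_(n+1) − s_(2) = ((n**2 + 16*n + 15)/(8*(n**2 + 8*n + 15))) − (1/6), i.e. (-n**2 + 16*n - 15)/(24*(n**2 + 8*n + 15)).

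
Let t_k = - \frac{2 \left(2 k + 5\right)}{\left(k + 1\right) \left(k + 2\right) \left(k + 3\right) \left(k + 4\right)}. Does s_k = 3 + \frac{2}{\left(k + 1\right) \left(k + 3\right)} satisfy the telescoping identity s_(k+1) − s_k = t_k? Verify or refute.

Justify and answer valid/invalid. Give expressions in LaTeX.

s_(k+1) = 3 + 2/((k + 2)*(k + 4))
s_(k+1) − s_k = 2*(-2*k - 5)/(k**4 + 10*k**3 + 35*k**2 + 50*k + 24)
(s_(k+1) − s_k) − t_k = 0

valid (s_(k+1) − s_k reduces to t_k)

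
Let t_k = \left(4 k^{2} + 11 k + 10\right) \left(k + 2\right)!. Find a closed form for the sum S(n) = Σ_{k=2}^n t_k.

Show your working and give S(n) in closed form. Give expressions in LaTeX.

r(k) = (k + 3)*(11*k + 4*(k + 1)**2 + 21)/(4*k**2 + 11*k + 10) after simplifying.
Gosper form: A/B · C(k+1)/C(k) with A=k + 3, B=1, C=k**2 + 11*k/4 + 5/2.
Key eq: (k + 3)·f(k+1) = (1)·f(k) + (k**2 + 11*k/4 + 5/2).
Bound: deg f ≤ 1.
Solving with deg f ≤ 1: f(k) = (4*k - 1)/4.
Certificate R = B(k−1)f/C = (4*k - 1)/(4*k**2 + 11*k + 10) gives s_k = (4*k - 1)*factorial(k + 2).
s_(k+1) − s_k = (4*k**2 + 11*k + 10)*factorial(k + 2) = t_k.
Evaluate: s_(n+1) = (4*n + 3)*factorial(n + 3); subtract s_(2) = 168 ⇒ S(n) = 4*n*factorial(n + 3) + 3*factorial(n + 3) - 168.

S(n) = 4 n \left(n + 3\right)! + 3 \left(n + 3\right)! - 168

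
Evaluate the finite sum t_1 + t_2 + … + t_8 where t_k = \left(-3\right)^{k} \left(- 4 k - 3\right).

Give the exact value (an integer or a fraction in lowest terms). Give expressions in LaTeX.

Ratio r(k) = 3*(-4*k - 7)/(4*k + 3).
Gosper form: A/B · C(k+1)/C(k) with A=-3, B=1, C=k + 3/4.
Key eq: (-3)·f(k+1) = (1)·f(k) + (k + 3/4).
deg f ≤ 1 (via 0,0,1).
Solving with deg f ≤ 1: f(k) = -k/4.
R(k) = B(k−1)·f(k)/C(k) = -k/(4*k + 3); s_k = R·t_k = (-3)**k*k.
Check: Δs_k = (-3)**k*(-4*k - 3). ✓
Evaluate s at k=9 and k=1: -177147 and -3; difference -177144.

Σ = -177144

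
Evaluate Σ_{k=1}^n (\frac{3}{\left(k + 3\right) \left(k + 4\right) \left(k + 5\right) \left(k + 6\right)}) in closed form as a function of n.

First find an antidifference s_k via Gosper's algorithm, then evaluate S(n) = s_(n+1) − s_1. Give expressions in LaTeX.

Step 1: r(k) = (k + 3)/(k + 7).
So A=k + 3 and B=k + 7, with C=1.
Need (k + 3)·f(k+1) − (k + 6)·f(k) = 1.
Degrees (1,1,0) ⇒ d ≤ 3.
Solve for f: f(k) = k*(k**2 + 12*k + 47)/180 (degree 3 ≤ 3).
Get s_k = R·t_k = k*(k**2 + 12*k + 47)/(60*(k + 3)*(k + 4)*(k + 5)) with R(k) = B(k−1)f(k)/C(k) = k*(k + 6)*(k**2 + 12*k + 47)/180.
s_(k+1) − s_k = 3/(k**4 + 18*k**3 + 119*k**2 + 342*k + 360) = t_k.
Σ_(k=1)^n t_k = s_(n+1) − s_(1) = ((n**3 + 15*n**2 + 74*n + 60)/(60*(n**3 + 15*n**2 + 74*n + 120))) − (1/120), i.e. n*(n**2 + 15*n + 74)/(120*(n**3 + 15*n**2 + 74*n + 120)).

S(n) = \frac{n \left(n^{2} + 15 n + 74\right)}{120 \left(n^{3} + 15 n^{2} + 74 n + 120\right)}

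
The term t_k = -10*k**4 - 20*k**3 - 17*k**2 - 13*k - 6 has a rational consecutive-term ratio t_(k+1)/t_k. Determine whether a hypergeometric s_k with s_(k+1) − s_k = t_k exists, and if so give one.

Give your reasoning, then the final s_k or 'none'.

s_k = k*(-2*k**4 + k**2 - 3*k - 2)

Ratio r(k) = (10*k**4 + 60*k**3 + 137*k**2 + 147*k + 66)/(10*k**4 + 20*k**3 + 17*k**2 + 13*k + 6).
Normal form (A,B,C) = (1, 1, k**4 + 2*k**3 + 17*k**2/10 + 13*k/10 + 3/5).
Set up (1)·f(k+1) − (1)·f(k) − (k**4 + 2*k**3 + 17*k**2/10 + 13*k/10 + 3/5) = 0.
d = 5 from the (0,0,4) case.
Match coefficients ⇒ f(k) = k*(k + 1)*(2*k**3 - 2*k**2 + k + 2)/10.
Get s_k = R·t_k = k*(-2*k**4 + k**2 - 3*k - 2) with R(k) = B(k−1)f(k)/C(k) = k*(2*k**3 - 2*k**2 + k + 2)/(10*k**3 + 10*k**2 + 7*k + 6).
s_(k+1) − s_k = -10*k**4 - 20*k**3 - 17*k**2 - 13*k - 6 = t_k.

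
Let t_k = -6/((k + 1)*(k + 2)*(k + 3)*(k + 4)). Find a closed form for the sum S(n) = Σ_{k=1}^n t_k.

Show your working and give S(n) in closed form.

r(k) = (k + 1)/(k + 5) after simplifying.
Gosper form: A/B · C(k+1)/C(k) with A=k + 1, B=k + 5, C=1.
Solve (k + 1)·f(k+1) − (k + 4)·f(k) = 1.
d = 3 from the (1,1,0) case.
A polynomial solution: f(k) = k*(k**2 + 6*k + 11)/18.
Certificate R = B(k−1)f/C = k*(k + 4)*(k**2 + 6*k + 11)/18 gives s_k = k*(-k**2 - 6*k - 11)/(3*(k + 1)*(k + 2)*(k + 3)).
s_(k+1) − s_k = -6/(k**4 + 10*k**3 + 35*k**2 + 50*k + 24) = t_k.
Σ_(k=1)^n t_k = s_(n+1) − s_(1) = ((-n**3 - 9*n**2 - 26*n - 18)/(3*(n**3 + 9*n**2 + 26*n + 24))) − (-1/4), i.e. n*(-n**2 - 9*n - 26)/(12*(n**3 + 9*n**2 + 26*n + 24)).

S(n) = n*(-n**2 - 9*n - 26)/(12*(n**3 + 9*n**2 + 26*n + 24))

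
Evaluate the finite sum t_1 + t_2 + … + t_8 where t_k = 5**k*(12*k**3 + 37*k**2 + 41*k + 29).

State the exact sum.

Σ = 4027343720

Ratio r(k) = 5*(12*k**3 + 73*k**2 + 151*k + 119)/(12*k**3 + 37*k**2 + 41*k + 29).
Take A(k)=5, B(k)=1, C(k)=k**3 + 37*k**2/12 + 41*k/12 + 29/12.
Solve (5)·f(k+1) − (1)·f(k) = k**3 + 37*k**2/12 + 41*k/12 + 29/12.
From deg A=0, deg B=0, deg C=3: d=3.
Match coefficients ⇒ f(k) = (3*k**3 - 2*k**2 + 4*k + 1)/12.
Get s_k = R·t_k = 5**k*(3*k**3 - 2*k**2 + 4*k + 1) with R(k) = B(k−1)f(k)/C(k) = (3*k**3 - 2*k**2 + 4*k + 1)/(12*k**3 + 37*k**2 + 41*k + 29).
Verify: 5**k*(12*k**3 + 37*k**2 + 41*k + 29) matches t_k.
Sum = s_(9) − s_(1); s_(9) = 4027343750, s_(1) = 30 ⇒ 4027343720.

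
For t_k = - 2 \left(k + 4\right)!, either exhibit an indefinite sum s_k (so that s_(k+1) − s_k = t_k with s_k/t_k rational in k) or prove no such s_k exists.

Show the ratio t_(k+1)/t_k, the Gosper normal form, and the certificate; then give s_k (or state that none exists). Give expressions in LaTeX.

no hypergeometric antidifference exists

Ratio r(k) = k + 5.
Factor: A=k + 5; B=1; C=1.
f must satisfy (k + 5)·f(k+1) − (1)·f(k) = 1.
Bound: deg f ≤ -1.
Bound -1 < 0, so the key equation has no polynomial solution.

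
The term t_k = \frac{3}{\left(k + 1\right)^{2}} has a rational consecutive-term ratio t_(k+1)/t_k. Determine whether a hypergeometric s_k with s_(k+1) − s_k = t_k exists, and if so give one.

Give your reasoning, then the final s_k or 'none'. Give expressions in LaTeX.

not Gosper-summable; s_k does not exist

Compute t_(k+1)/t_k: get (k + 1)**2/(k + 2)**2.
Take A(k)=k**2 + 2*k + 1, B(k)=k**2 + 4*k + 4, C(k)=1.
Set up (k**2 + 2*k + 1)·f(k+1) − (k**2 + 2*k + 1)·f(k) − (1) = 0.
deg f ≤ 0 (via 2,2,0).
Write f(k) = c0. Then LHS − RHS = -1, requiring -1 = 0: contradictory. No certificate.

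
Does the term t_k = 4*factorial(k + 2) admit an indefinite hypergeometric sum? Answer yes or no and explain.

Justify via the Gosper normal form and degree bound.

No. Not Gosper-summable.

The ratio is k + 3.
Factor: A=k + 3; B=1; C=1.
f must satisfy (k + 3)·f(k+1) − (1)·f(k) = 1.
Degrees (1,0,0) ⇒ d ≤ -1.
Bound -1 < 0, so the key equation has no polynomial solution.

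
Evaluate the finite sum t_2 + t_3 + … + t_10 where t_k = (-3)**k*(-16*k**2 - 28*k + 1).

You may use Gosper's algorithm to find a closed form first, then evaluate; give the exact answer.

The ratio is 3*(-16*k**2 - 60*k - 43)/(16*k**2 + 28*k - 1).
Factor: A=-3; B=1; C=k**2 + 7*k/4 - 1/16.
Need (-3)·f(k+1) − (1)·f(k) = k**2 + 7*k/4 - 1/16.
Bound: deg f ≤ 2.
Solving with deg f ≤ 2: f(k) = -(4*k**2 + k - 4)/16.
Certificate R = B(k−1)f/C = -(4*k**2 + k - 4)/(16*k**2 + 28*k - 1) gives s_k = (-3)**k*(4*k**2 + k - 4).
s_(k+1) − s_k = (-3)**k*(-16*k**2 - 28*k + 1) = t_k.
Σ_(k=2)^(10) t_k = s_(11) − s_(2) = -86979177 − (126) = -86979303.

Σ = -86979303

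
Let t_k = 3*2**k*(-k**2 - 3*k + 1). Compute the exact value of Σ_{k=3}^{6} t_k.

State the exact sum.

Σ = -15624

Compute t_(k+1)/t_k: get 2*(k**2 + 5*k + 3)/(k**2 + 3*k - 1).
Take A(k)=2, B(k)=1, C(k)=k**2 + 3*k - 1.
Need (2)·f(k+1) − (1)·f(k) = k**2 + 3*k - 1.
Degrees (0,0,2) ⇒ d ≤ 2.
Coefficient equations give f(k) = k**2 - k - 1.
Then R = B(k−1)f/C = (k**2 - k - 1)/(k**2 + 3*k - 1), so s_k = R(k)·t_k = 3*2**k*(-k**2 + k + 1).
Verify: 3*2**k*(-k**2 - 3*k + 1) matches t_k.
Telescoping: Σ = s_(7) − s_(3) = -15744 − (-120) = -15624.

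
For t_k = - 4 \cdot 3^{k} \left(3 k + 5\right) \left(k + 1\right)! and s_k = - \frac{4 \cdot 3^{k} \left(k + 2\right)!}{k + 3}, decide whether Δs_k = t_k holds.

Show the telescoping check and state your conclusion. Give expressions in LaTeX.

Invalid: residual \frac{4 \cdot 3^{k} \left(3 k^{2} + 14 k + 14\right) \left(k + 1\right)!}{\left(k + 3\right) \left(k + 4\right)} ≠ 0.

s_(k+1) = -12*3**k*factorial(k + 3)/(k + 4)
s_(k+1) − s_k = -4*3**k*(3*k**2 + 17*k + 23)*factorial(k + 2)/((k + 3)*(k + 4))
(s_(k+1) − s_k) − t_k = 4*3**k*(3*k**2 + 14*k + 14)*factorial(k + 1)/((k + 3)*(k + 4))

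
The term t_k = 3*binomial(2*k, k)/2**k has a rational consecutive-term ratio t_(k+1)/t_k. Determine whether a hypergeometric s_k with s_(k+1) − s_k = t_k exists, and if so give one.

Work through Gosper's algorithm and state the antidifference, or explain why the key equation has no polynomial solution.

no hypergeometric antidifference exists

Step 1: r(k) = (2*k + 1)/(k + 1).
Take A(k)=2*k + 1, B(k)=k + 1, C(k)=1.
f must satisfy (2*k + 1)·f(k+1) − (k)·f(k) = 1.
Degrees (1,1,0) ⇒ d ≤ -1.
d = -1 < 0 ⇒ no nonzero polynomial f; not summable.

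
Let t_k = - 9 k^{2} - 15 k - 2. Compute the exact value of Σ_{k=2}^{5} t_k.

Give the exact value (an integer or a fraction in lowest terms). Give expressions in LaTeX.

The ratio is (9*k**2 + 33*k + 26)/(9*k**2 + 15*k + 2).
So A=1 and B=1, with C=k**2 + 5*k/3 + 2/9.
Set up (1)·f(k+1) − (1)·f(k) − (k**2 + 5*k/3 + 2/9) = 0.
Bound: deg f ≤ 3.
Solving with deg f ≤ 3: f(k) = k*(3*k**2 + 3*k - 4)/9.
Then R = B(k−1)f/C = k*(3*k**2 + 3*k - 4)/(9*k**2 + 15*k + 2), so s_k = R(k)·t_k = k*(-3*k**2 - 3*k + 4).
Verify: -9*k**2 - 15*k - 2 matches t_k.
Σ_(k=2)^(5) t_k = s_(6) − s_(2) = -732 − (-28) = -704.

Σ = -704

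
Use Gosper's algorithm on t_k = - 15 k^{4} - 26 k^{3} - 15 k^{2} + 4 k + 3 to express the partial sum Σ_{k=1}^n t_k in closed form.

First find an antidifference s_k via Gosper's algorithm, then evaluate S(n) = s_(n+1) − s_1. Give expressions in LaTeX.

S(n) = n \left(- 3 n^{4} - 14 n^{3} - 23 n^{2} - 12 n + 3\right)

The ratio is (15*k**4 + 86*k**3 + 183*k**2 + 164*k + 49)/(15*k**4 + 26*k**3 + 15*k**2 - 4*k - 3).
A = 1, B = 1, C = k**4 + 26*k**3/15 + k**2 - 4*k/15 - 1/5.
Need (1)·f(k+1) − (1)·f(k) = k**4 + 26*k**3/15 + k**2 - 4*k/15 - 1/5.
d = 5 from the (0,0,4) case.
Solving with deg f ≤ 5: f(k) = k*(3*k**4 - k**3 - 3*k**2 - 3*k + 1)/15.
Then R = B(k−1)f/C = k*(3*k**4 - k**3 - 3*k**2 - 3*k + 1)/(15*k**4 + 26*k**3 + 15*k**2 - 4*k - 3), so s_k = R(k)·t_k = k*(-3*k**4 + k**3 + 3*k**2 + 3*k - 1).
Check: Δs_k = -15*k**4 - 26*k**3 - 15*k**2 + 4*k + 3. ✓
Σ_(k=1)^n t_k = s_(n+1) − s_(1) = (-3*n**5 - 14*n**4 - 23*n**3 - 12*n**2 + 3*n + 3) − (3), i.e. n*(-3*n**4 - 14*n**3 - 23*n**2 - 12*n + 3).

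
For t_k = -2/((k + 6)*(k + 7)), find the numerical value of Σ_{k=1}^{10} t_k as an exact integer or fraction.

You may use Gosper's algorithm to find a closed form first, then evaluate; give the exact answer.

t_(k+1)/t_k = (k + 6)/(k + 8).
Factor: A=k + 6; B=k + 8; C=1.
Solve (k + 6)·f(k+1) − (k + 7)·f(k) = 1.
deg f ≤ 1 (via 1,1,0).
Match coefficients ⇒ f(k) = k/6.
Get s_k = R·t_k = -k/(3*k + 18) with R(k) = B(k−1)f(k)/C(k) = k*(k + 7)/6.
Verify: -2/(k**2 + 13*k + 42) matches t_k.
Telescoping: Σ = s_(11) − s_(1) = -11/51 − (-1/21) = -20/119.

Σ = -20/119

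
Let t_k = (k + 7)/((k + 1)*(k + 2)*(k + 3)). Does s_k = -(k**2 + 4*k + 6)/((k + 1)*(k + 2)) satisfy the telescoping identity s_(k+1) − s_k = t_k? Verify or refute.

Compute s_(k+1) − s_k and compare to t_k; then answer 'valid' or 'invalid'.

valid (s_(k+1) − s_k reduces to t_k)

s_(k+1) = (-4*k - (k + 1)**2 - 10)/((k + 2)*(k + 3))
s_(k+1) − s_k = (k + 7)/(k**3 + 6*k**2 + 11*k + 6)
(s_(k+1) − s_k) − t_k = 0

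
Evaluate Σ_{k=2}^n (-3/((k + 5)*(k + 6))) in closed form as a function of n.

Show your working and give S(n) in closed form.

Step 1: r(k) = (k + 5)/(k + 7).
Factor: A=k + 5; B=k + 7; C=1.
Need (k + 5)·f(k+1) − (k + 6)·f(k) = 1.
From deg A=1, deg B=1, deg C=0: d=1.
Solving with deg f ≤ 1: f(k) = k/5.
Get s_k = R·t_k = -3*k/(5*k + 25) with R(k) = B(k−1)f(k)/C(k) = k*(k + 6)/5.
Δs = -3/(k**2 + 11*k + 30), as required.
Σ_(k=2)^n t_k = s_(n+1) − s_(2) = (3*(-n - 1)/(5*(n + 6))) − (-6/35), i.e. 3*(1 - n)/(7*(n + 6)).

S(n) = 3*(1 - n)/(7*(n + 6))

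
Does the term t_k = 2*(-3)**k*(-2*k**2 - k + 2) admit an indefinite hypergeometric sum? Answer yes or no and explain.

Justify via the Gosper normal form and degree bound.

The ratio is 3*(-k - 2*(k + 1)**2 + 1)/(2*k**2 + k - 2).
So A=-3 and B=1, with C=k**2 + k/2 - 1.
f must satisfy (-3)·f(k+1) − (1)·f(k) = k**2 + k/2 - 1.
Bound: deg f ≤ 2.
Coefficient equations give f(k) = -(k**2 - k - 1)/4.
Certificate R = B(k−1)f/C = -(k**2 - k - 1)/(2*(2*k**2 + k - 2)) gives s_k = (-3)**k*(k**2 - k - 1).
Δs = 2*(-3)**k*(-2*k**2 - k + 2), as required.

Yes. s_k = (-3)**k*(k**2 - k - 1).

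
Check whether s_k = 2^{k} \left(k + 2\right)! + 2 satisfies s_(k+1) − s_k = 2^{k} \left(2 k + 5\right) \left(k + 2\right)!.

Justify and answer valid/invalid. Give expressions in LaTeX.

s_(k+1) = 2**(k + 1)*factorial(k + 3) + 2
s_(k+1) − s_k = 2**k*(2*k + 5)*factorial(k + 2)
(s_(k+1) − s_k) − t_k = 0

valid (s_(k+1) − s_k reduces to t_k)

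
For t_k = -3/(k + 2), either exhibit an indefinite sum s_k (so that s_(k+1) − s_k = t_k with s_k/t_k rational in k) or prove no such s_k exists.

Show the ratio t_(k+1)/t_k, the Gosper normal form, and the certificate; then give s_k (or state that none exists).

no hypergeometric antidifference exists

Compute t_(k+1)/t_k: get (k + 2)/(k + 3).
Factor: A=k + 2; B=k + 3; C=1.
f must satisfy (k + 2)·f(k+1) − (k + 2)·f(k) = 1.
From deg A=1, deg B=1, deg C=0: d=0.
f = c0 ⇒ A·f(k+1) − B(k−1)·f(k) − C = -1. The system {-1 = 0} is inconsistent; no antidifference.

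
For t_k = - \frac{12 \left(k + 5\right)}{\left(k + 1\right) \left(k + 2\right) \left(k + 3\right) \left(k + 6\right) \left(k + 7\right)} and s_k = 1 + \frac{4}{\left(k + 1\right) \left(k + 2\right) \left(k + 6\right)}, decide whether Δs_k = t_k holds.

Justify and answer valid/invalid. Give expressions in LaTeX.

s_(k+1) = 1 + 4/((k + 2)*(k + 3)*(k + 7))
s_(k+1) − s_k = 12*(-k - 5)/(k**5 + 19*k**4 + 131*k**3 + 401*k**2 + 540*k + 252)
(s_(k+1) − s_k) − t_k = 0

valid; difference matches t_k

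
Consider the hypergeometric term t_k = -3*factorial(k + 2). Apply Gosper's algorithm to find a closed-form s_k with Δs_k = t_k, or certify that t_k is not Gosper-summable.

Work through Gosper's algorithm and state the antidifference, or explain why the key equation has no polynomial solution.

Compute t_(k+1)/t_k: get k + 3.
A = k + 3, B = 1, C = 1.
Key eq: (k + 3)·f(k+1) = (1)·f(k) + (1).
Bound: deg f ≤ -1.
Negative degree bound (-1): no f exists, t_k not Gosper-summable.

none (Gosper's algorithm certifies no s_k)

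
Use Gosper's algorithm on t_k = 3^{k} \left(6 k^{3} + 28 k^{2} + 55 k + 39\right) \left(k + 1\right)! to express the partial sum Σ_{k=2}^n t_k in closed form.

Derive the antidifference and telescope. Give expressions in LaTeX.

Compute t_(k+1)/t_k: get 3*(6*k**4 + 58*k**3 + 221*k**2 + 386*k + 256)/(6*k**3 + 28*k**2 + 55*k + 39).
Normal form (A,B,C) = (3*k + 6, 1, k**3 + 14*k**2/3 + 55*k/6 + 13/2).
Need (3*k + 6)·f(k+1) − (1)·f(k) = k**3 + 14*k**2/3 + 55*k/6 + 13/2.
deg f ≤ 2 (via 1,0,3).
Match coefficients ⇒ f(k) = (2*k**2 + 2*k + 3)/6.
R(k) = B(k−1)·f(k)/C(k) = (2*k**2 + 2*k + 3)/(6*k**3 + 28*k**2 + 55*k + 39); s_k = R·t_k = 3**k*(2*k**2 + 2*k + 3)*factorial(k + 1).
Check: Δs_k = 3**k*(6*k**3 + 28*k**2 + 55*k + 39)*factorial(k + 1). ✓
Evaluate: s_(n+1) = 3**(n + 1)*(2*n**2 + 6*n + 7)*factorial(n + 2); subtract s_(2) = 810 ⇒ S(n) = 6*3**n*n**4*factorial(n) + 36*3**n*n**3*factorial(n) + 87*3**n*n**2*factorial(n) + 99*3**n*n*factorial(n) + 42*3**n*factorial(n) - 810.

S(n) = 6 \cdot 3^{n} n^{4} n! + 36 \cdot 3^{n} n^{3} n! + 87 \cdot 3^{n} n^{2} n! + 99 \cdot 3^{n} n n! + 42 \cdot 3^{n} n! - 810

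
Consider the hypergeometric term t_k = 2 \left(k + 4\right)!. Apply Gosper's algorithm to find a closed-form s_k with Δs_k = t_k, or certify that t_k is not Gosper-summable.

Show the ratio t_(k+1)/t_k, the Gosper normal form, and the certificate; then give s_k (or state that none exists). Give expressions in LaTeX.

none — t_k is not Gosper-summable

The ratio is k + 5.
So A=k + 5 and B=1, with C=1.
Need (k + 5)·f(k+1) − (1)·f(k) = 1.
deg f ≤ -1 (via 1,0,0).
deg f ≤ -1 is impossible — no certificate.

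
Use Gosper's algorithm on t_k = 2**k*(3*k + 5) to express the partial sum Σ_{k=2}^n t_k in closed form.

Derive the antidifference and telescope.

t_(k+1)/t_k = 2*(3*k + 8)/(3*k + 5).
Gosper form: A/B · C(k+1)/C(k) with A=2, B=1, C=k + 5/3.
Need (2)·f(k+1) − (1)·f(k) = k + 5/3.
From deg A=0, deg B=0, deg C=1: d=1.
Solving with deg f ≤ 1: f(k) = (3*k - 1)/3.
Then R = B(k−1)f/C = (3*k - 1)/(3*k + 5), so s_k = R(k)·t_k = 2**k*(3*k - 1).
Δs = 2**k*(3*k + 5), as required.
s_(n+1) = 2**(n + 1)*(3*n + 2) and s_(2) = 20, so S(n) = 6*2**n*n + 4*2**n - 20.

S(n) = 6*2**n*n + 4*2**n - 20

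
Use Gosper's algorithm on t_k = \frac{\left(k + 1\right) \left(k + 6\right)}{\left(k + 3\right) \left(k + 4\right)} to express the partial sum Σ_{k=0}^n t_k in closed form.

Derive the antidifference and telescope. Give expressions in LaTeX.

S(n) = \frac{n^{2} + 3 n + 2}{n + 4}

r(k) = (k + 2)*(k + 3)*(k + 7)/((k + 1)*(k + 5)*(k + 6)) after simplifying.
Factor: A=k + 3; B=k + 5; C=k**2 + 7*k + 6.
f must satisfy (k + 3)·f(k+1) − (k + 4)·f(k) = k**2 + 7*k + 6.
deg f ≤ 2 (via 1,1,2).
Solving with deg f ≤ 2: f(k) = k*(k + 1).
Certificate R = B(k−1)f/C = k*(k + 4)/(k + 6) gives s_k = k*(k + 1)/(k + 3).
Check: Δs_k = (k**2 + 7*k + 6)/(k**2 + 7*k + 12). ✓
Σ_(k=0)^n t_k = s_(n+1) − s_(0) = ((n**2 + 3*n + 2)/(n + 4)) − (0), i.e. (n**2 + 3*n + 2)/(n + 4).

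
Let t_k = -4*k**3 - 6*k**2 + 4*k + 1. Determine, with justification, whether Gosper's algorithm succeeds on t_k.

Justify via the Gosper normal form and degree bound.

r(k) = (4*k**3 + 18*k**2 + 20*k + 5)/(4*k**3 + 6*k**2 - 4*k - 1) after simplifying.
Factor: A=1; B=1; C=k**3 + 3*k**2/2 - k - 1/4.
Need (1)·f(k+1) − (1)·f(k) = k**3 + 3*k**2/2 - k - 1/4.
Bound: deg f ≤ 4.
Solve for f: f(k) = k*(k**3 - 4*k + 2)/4 (degree 4 ≤ 4).
R(k) = B(k−1)·f(k)/C(k) = k*(k**3 - 4*k + 2)/(4*k**3 + 6*k**2 - 4*k - 1); s_k = R·t_k = k*(-k**3 + 4*k - 2).
Check: Δs_k = -4*k**3 - 6*k**2 + 4*k + 1. ✓

Yes. s_k = k*(-k**3 + 4*k - 2).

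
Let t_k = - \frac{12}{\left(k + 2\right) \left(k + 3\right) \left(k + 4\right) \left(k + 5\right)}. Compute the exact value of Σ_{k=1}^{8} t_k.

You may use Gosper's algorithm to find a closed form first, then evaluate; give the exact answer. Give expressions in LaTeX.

Step 1: r(k) = (k + 2)/(k + 6).
A = k + 2, B = k + 6, C = 1.
f must satisfy (k + 2)·f(k+1) − (k + 5)·f(k) = 1.
d = 3 from the (1,1,0) case.
A polynomial solution: f(k) = k*(k**2 + 9*k + 26)/72.
R(k) = B(k−1)·f(k)/C(k) = k*(k + 5)*(k**2 + 9*k + 26)/72; s_k = R·t_k = k*(-k**2 - 9*k - 26)/(6*(k + 2)*(k + 3)*(k + 4)).
Verify: -12/(k**4 + 14*k**3 + 71*k**2 + 154*k + 120) matches t_k.
Sum = s_(9) − s_(1); s_(9) = -47/286, s_(1) = -1/10 ⇒ -46/715.

Σ = -46/715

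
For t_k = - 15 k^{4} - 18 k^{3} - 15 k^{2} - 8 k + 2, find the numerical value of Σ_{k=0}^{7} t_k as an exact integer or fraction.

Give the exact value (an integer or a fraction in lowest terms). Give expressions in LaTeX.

r(k) = (15*k**4 + 78*k**3 + 159*k**2 + 152*k + 54)/(15*k**4 + 18*k**3 + 15*k**2 + 8*k - 2) after simplifying.
So A=1 and B=1, with C=k**4 + 6*k**3/5 + k**2 + 8*k/15 - 2/15.
Need (1)·f(k+1) − (1)·f(k) = k**4 + 6*k**3/5 + k**2 + 8*k/15 - 2/15.
Bound: deg f ≤ 5.
Solving with deg f ≤ 5: f(k) = k*(3*k**4 - 3*k**3 + k**2 + k - 4)/15.
Then R = B(k−1)f/C = k*(3*k**4 - 3*k**3 + k**2 + k - 4)/(15*k**4 + 18*k**3 + 15*k**2 + 8*k - 2), so s_k = R(k)·t_k = k*(-3*k**4 + 3*k**3 - k**2 - k + 4).
Verify: -15*k**4 - 18*k**3 - 15*k**2 - 8*k + 2 matches t_k.
Evaluate s at k=8 and k=0: -86560 and 0; difference -86560.

Σ = -86560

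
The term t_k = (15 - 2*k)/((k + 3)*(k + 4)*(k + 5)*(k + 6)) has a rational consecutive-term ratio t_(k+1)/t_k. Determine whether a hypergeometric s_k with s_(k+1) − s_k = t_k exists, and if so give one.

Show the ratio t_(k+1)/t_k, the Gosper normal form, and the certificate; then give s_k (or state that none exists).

Compute t_(k+1)/t_k: get (k + 3)*(2*k - 13)/((k + 7)*(2*k - 15)).
Gosper form: A/B · C(k+1)/C(k) with A=k + 3, B=k + 7, C=k - 15/2.
f must satisfy (k + 3)·f(k+1) − (k + 6)·f(k) = k - 15/2.
From deg A=1, deg B=1, deg C=1: d=3.
Solve for f: f(k) = -k*(k**2 + 12*k + 62)/30 (degree 3 ≤ 3).
Then R = B(k−1)f/C = -k*(k + 6)*(k**2 + 12*k + 62)/(15*(2*k - 15)), so s_k = R(k)·t_k = k*(k**2 + 12*k + 62)/(15*(k + 3)*(k + 4)*(k + 5)).
Check: Δs_k = (15 - 2*k)/(k**4 + 18*k**3 + 119*k**2 + 342*k + 360). ✓

s_k = k*(k**2 + 12*k + 62)/(15*(k + 3)*(k + 4)*(k + 5))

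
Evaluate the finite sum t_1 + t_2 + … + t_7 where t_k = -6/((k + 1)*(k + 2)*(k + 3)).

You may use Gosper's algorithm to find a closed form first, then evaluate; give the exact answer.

Ratio r(k) = (k + 1)/(k + 4).
Normal form (A,B,C) = (k + 1, k + 4, 1).
Set up (k + 1)·f(k+1) − (k + 3)·f(k) − (1) = 0.
Bound: deg f ≤ 2.
A polynomial solution: f(k) = k*(k + 3)/4.
R(k) = B(k−1)·f(k)/C(k) = k*(k + 3)**2/4; s_k = R·t_k = 3*k*(-k - 3)/(2*(k + 1)*(k + 2)).
Verify: -6/(k**3 + 6*k**2 + 11*k + 6) matches t_k.
Telescoping: Σ = s_(8) − s_(1) = -22/15 − (-1) = -7/15.

Σ = -7/15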